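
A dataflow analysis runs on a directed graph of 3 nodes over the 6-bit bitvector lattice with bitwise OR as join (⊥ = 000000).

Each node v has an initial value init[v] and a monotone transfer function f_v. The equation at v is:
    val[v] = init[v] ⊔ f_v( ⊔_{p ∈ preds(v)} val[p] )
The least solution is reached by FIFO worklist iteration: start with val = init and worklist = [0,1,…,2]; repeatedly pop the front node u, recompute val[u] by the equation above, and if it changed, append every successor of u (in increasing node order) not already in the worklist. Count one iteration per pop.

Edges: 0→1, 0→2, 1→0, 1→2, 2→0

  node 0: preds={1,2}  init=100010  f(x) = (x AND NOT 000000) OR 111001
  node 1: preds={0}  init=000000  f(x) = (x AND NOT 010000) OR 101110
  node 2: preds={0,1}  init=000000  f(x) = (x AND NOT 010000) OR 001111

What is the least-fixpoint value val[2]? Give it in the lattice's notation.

Iteration log — 6 steps:
  step 1. node 0  ⊔preds=000000  new=111011  old=100010  +wl: 
  step 2. node 1  ⊔preds=111011  new=101111  old=000000  +wl: 0
  step 3. node 2  ⊔preds=111111  new=101111  old=000000  +wl: 
  step 4. node 0  ⊔preds=101111  new=111111  old=111011  +wl: 1,2
  step 5. node 1  ⊔preds=111111  new=101111  stable
  step 6. node 2  ⊔preds=111111  new=101111  stable

Least fixpoint reached:
  node 0: 111111
  node 1: 101111
  node 2: 101111

101111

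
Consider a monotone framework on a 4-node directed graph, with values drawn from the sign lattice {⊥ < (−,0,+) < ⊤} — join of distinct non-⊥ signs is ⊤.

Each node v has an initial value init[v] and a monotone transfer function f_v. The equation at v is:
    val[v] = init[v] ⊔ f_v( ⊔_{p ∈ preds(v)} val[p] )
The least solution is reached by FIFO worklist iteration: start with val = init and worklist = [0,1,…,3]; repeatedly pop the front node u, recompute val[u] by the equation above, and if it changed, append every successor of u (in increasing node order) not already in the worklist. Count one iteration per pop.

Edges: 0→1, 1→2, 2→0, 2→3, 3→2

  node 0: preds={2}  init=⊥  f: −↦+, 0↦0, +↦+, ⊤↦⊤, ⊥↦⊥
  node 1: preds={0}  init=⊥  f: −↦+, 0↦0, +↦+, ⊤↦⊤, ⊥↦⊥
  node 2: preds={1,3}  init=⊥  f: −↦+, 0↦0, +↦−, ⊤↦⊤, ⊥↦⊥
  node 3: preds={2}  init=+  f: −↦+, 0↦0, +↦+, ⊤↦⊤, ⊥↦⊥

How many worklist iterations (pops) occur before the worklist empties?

7

Trace (7 dequeues):
  [1] u=0 | in ⊥ | out ⊥ | ==
  [2] u=1 | in ⊥ | out ⊥ | ==
  [3] u=2 | in + | out − | prev ⊥ | push {0}
  [4] u=3 | in − | out + | ==
  [5] u=0 | in − | out + | prev ⊥ | push {1}
  [6] u=1 | in + | out + | prev ⊥ | push {2}
  [7] u=2 | in + | out − | ==

Converged values:
  [0] +
  [1] +
  [2] −
  [3] +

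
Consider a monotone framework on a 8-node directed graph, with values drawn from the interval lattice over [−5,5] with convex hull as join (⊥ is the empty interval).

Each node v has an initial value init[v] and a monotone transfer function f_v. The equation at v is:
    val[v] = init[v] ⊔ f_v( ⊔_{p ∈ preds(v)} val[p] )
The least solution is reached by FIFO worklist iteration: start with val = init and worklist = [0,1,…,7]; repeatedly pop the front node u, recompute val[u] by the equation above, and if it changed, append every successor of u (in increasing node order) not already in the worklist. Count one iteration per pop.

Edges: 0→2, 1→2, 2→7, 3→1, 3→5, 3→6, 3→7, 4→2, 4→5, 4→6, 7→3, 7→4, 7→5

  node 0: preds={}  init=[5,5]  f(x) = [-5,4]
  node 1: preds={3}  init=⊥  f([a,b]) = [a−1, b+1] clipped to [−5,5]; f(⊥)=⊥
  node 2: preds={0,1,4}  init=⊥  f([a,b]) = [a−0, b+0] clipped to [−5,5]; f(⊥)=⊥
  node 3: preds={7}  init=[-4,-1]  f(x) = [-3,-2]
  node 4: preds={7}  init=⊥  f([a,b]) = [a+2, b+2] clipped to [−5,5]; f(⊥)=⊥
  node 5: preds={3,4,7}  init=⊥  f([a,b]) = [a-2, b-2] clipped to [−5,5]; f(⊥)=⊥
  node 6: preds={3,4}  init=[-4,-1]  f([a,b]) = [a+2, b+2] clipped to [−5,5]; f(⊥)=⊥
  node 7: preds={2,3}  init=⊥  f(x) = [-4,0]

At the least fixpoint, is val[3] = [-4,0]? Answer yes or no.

no

Worklist (13 pops):
  #1 pop 0: in=⊥ → [-5,5] (was [5,5]); enqueue []
  #2 pop 1: in=[-4,-1] → [-5,0] (was ⊥); enqueue []
  #3 pop 2: in=[-5,5] → [-5,5] (was ⊥); enqueue []
  #4 pop 3: in=⊥ → [-4,-1] (no change)
  #5 pop 4: in=⊥ → ⊥ (no change)
  #6 pop 5: in=[-4,-1] → [-5,-3] (was ⊥); enqueue []
  #7 pop 6: in=[-4,-1] → [-4,1] (was [-4,-1]); enqueue []
  #8 pop 7: in=[-5,5] → [-4,0] (was ⊥); enqueue [3,4,5]
  #9 pop 3: in=[-4,0] → [-4,-1] (no change)
  #10 pop 4: in=[-4,0] → [-2,2] (was ⊥); enqueue [2,6]
  #11 pop 5: in=[-4,2] → [-5,0] (was [-5,-3]); enqueue []
  #12 pop 2: in=[-5,5] → [-5,5] (no change)
  #13 pop 6: in=[-4,2] → [-4,4] (was [-4,1]); enqueue []

Fixpoint:
  val[0] = [-5,5]
  val[1] = [-5,0]
  val[2] = [-5,5]
  val[3] = [-4,-1]
  val[4] = [-2,2]
  val[5] = [-5,0]
  val[6] = [-4,4]
  val[7] = [-4,0]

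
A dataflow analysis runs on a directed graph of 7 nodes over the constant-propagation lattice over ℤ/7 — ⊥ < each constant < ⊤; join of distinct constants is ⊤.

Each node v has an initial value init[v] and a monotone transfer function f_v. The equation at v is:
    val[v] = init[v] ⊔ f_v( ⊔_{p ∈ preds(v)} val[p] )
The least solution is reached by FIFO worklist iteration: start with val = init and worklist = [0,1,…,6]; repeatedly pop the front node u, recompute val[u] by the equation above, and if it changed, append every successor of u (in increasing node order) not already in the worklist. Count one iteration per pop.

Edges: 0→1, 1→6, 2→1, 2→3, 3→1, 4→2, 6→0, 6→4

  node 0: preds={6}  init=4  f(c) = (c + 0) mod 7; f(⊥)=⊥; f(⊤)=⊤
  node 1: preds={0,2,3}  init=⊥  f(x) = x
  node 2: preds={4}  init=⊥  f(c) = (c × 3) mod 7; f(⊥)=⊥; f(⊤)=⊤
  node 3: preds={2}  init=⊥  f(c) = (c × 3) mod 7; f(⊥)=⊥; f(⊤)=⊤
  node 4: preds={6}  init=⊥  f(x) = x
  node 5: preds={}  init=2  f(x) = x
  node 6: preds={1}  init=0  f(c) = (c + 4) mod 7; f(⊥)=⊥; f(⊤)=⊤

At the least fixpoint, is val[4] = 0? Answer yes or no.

no

Worklist (16 pops):
  #1 pop 0: in=0 → ⊤ (was 4); enqueue []
  #2 pop 1: in=⊤ → ⊤ (was ⊥); enqueue []
  #3 pop 2: in=⊥ → ⊥ (no change)
  #4 pop 3: in=⊥ → ⊥ (no change)
  #5 pop 4: in=0 → 0 (was ⊥); enqueue [2]
  #6 pop 5: in=⊥ → 2 (no change)
  #7 pop 6: in=⊤ → ⊤ (was 0); enqueue [0,4]
  #8 pop 2: in=0 → 0 (was ⊥); enqueue [1,3]
  #9 pop 0: in=⊤ → ⊤ (no change)
  #10 pop 4: in=⊤ → ⊤ (was 0); enqueue [2]
  #11 pop 1: in=⊤ → ⊤ (no change)
  #12 pop 3: in=0 → 0 (was ⊥); enqueue [1]
  #13 pop 2: in=⊤ → ⊤ (was 0); enqueue [3]
  #14 pop 1: in=⊤ → ⊤ (no change)
  #15 pop 3: in=⊤ → ⊤ (was 0); enqueue [1]
  #16 pop 1: in=⊤ → ⊤ (no change)

Fixpoint:
  val[0] = ⊤
  val[1] = ⊤
  val[2] = ⊤
  val[3] = ⊤
  val[4] = ⊤
  val[5] = 2
  val[6] = ⊤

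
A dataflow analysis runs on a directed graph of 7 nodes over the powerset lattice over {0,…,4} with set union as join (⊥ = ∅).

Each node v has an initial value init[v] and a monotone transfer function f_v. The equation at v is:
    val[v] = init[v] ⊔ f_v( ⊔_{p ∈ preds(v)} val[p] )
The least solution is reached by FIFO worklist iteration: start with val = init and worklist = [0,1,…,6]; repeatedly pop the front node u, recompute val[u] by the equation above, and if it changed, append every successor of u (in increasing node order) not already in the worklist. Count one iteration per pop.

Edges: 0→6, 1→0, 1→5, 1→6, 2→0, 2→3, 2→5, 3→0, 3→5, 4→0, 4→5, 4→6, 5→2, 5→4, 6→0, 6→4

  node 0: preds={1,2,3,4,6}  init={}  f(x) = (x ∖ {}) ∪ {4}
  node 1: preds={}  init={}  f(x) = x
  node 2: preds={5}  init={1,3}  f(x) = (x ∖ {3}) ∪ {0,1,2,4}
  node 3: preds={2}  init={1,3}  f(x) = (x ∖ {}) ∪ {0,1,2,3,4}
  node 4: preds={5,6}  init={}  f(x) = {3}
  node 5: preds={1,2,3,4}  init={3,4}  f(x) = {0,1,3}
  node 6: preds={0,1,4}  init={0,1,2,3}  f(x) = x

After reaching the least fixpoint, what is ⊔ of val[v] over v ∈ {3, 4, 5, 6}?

Iteration log — 10 steps:
  step 1. node 0  ⊔preds={0,1,2,3}  new={0,1,2,3,4}  old={}  +wl: 
  step 2. node 1  ⊔preds={}  new={}  stable
  step 3. node 2  ⊔preds={3,4}  new={0,1,2,3,4}  old={1,3}  +wl: 0
  step 4. node 3  ⊔preds={0,1,2,3,4}  new={0,1,2,3,4}  old={1,3}  +wl: 
  step 5. node 4  ⊔preds={0,1,2,3,4}  new={3}  old={}  +wl: 
  step 6. node 5  ⊔preds={0,1,2,3,4}  new={0,1,3,4}  old={3,4}  +wl: 2,4
  step 7. node 6  ⊔preds={0,1,2,3,4}  new={0,1,2,3,4}  old={0,1,2,3}  +wl: 
  step 8. node 0  ⊔preds={0,1,2,3,4}  new={0,1,2,3,4}  stable
  step 9. node 2  ⊔preds={0,1,3,4}  new={0,1,2,3,4}  stable
  step 10. node 4  ⊔preds={0,1,2,3,4}  new={3}  stable

Least fixpoint reached:
  node 0: {0,1,2,3,4}
  node 1: {}
  node 2: {0,1,2,3,4}
  node 3: {0,1,2,3,4}
  node 4: {3}
  node 5: {0,1,3,4}
  node 6: {0,1,2,3,4}

{0,1,2,3,4}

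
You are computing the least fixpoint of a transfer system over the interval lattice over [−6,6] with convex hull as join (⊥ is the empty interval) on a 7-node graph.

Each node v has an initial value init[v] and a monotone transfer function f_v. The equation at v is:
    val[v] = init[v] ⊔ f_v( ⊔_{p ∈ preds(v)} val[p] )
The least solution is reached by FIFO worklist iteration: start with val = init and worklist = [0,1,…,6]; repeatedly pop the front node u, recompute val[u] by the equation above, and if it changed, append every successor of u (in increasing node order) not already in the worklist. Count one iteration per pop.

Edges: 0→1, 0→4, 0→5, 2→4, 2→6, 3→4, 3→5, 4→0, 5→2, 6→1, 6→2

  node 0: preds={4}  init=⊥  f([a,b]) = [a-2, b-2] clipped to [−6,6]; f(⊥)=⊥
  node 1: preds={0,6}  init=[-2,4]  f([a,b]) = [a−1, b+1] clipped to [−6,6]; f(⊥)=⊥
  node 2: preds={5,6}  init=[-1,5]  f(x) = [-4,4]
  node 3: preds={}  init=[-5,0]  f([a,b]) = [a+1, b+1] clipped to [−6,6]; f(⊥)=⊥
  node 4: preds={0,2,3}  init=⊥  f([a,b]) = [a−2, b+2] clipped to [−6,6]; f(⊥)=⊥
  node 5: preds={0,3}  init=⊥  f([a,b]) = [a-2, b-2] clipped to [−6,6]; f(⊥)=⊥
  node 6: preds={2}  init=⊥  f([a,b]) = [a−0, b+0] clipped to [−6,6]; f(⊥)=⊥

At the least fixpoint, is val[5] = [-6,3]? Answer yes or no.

no

Worklist (13 pops):
  #1 pop 0: in=⊥ → ⊥ (no change)
  #2 pop 1: in=⊥ → [-2,4] (no change)
  #3 pop 2: in=⊥ → [-4,5] (was [-1,5]); enqueue []
  #4 pop 3: in=⊥ → [-5,0] (no change)
  #5 pop 4: in=[-5,5] → [-6,6] (was ⊥); enqueue [0]
  #6 pop 5: in=[-5,0] → [-6,-2] (was ⊥); enqueue [2]
  #7 pop 6: in=[-4,5] → [-4,5] (was ⊥); enqueue [1]
  #8 pop 0: in=[-6,6] → [-6,4] (was ⊥); enqueue [4,5]
  #9 pop 2: in=[-6,5] → [-4,5] (no change)
  #10 pop 1: in=[-6,5] → [-6,6] (was [-2,4]); enqueue []
  #11 pop 4: in=[-6,5] → [-6,6] (no change)
  #12 pop 5: in=[-6,4] → [-6,2] (was [-6,-2]); enqueue [2]
  #13 pop 2: in=[-6,5] → [-4,5] (no change)

Fixpoint:
  val[0] = [-6,4]
  val[1] = [-6,6]
  val[2] = [-4,5]
  val[3] = [-5,0]
  val[4] = [-6,6]
  val[5] = [-6,2]
  val[6] = [-4,5]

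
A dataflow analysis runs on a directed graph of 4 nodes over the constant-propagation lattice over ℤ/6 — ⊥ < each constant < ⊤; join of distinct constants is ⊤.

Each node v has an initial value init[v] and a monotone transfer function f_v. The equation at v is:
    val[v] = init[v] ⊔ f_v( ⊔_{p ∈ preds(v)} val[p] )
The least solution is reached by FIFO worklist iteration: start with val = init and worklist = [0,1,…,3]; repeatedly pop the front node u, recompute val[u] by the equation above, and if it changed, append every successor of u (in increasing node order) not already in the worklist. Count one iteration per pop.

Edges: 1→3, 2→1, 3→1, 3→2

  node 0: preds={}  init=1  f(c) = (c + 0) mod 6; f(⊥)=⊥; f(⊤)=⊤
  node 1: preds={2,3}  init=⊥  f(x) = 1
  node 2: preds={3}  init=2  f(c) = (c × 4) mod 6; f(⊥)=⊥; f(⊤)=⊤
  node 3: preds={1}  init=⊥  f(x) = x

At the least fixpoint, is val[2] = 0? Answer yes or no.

Worklist (7 pops):
  #1 pop 0: in=⊥ → 1 (no change)
  #2 pop 1: in=2 → 1 (was ⊥); enqueue []
  #3 pop 2: in=⊥ → 2 (no change)
  #4 pop 3: in=1 → 1 (was ⊥); enqueue [1,2]
  #5 pop 1: in=⊤ → 1 (no change)
  #6 pop 2: in=1 → ⊤ (was 2); enqueue [1]
  #7 pop 1: in=⊤ → 1 (no change)

Fixpoint:
  val[0] = 1
  val[1] = 1
  val[2] = ⊤
  val[3] = 1

no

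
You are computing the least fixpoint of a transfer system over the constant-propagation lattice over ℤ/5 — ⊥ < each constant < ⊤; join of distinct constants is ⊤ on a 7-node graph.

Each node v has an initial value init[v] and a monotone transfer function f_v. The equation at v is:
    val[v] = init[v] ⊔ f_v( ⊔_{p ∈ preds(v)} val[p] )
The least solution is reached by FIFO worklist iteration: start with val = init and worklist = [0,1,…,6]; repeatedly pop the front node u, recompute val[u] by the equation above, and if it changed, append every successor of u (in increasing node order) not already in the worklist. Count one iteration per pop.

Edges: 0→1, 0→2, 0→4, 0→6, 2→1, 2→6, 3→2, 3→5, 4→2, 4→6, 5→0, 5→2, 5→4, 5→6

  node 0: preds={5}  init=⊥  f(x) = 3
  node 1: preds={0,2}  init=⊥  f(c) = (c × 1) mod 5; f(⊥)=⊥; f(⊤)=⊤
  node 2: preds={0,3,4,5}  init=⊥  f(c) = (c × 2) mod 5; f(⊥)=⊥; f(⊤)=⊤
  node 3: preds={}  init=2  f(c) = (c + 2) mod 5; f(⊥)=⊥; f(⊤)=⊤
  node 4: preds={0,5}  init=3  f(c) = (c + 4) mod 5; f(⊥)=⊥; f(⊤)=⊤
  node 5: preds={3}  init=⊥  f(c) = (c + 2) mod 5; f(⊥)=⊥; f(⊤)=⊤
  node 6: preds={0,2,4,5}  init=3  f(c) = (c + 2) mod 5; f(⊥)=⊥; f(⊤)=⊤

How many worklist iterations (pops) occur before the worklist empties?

11

Trace (11 dequeues):
  [1] u=0 | in ⊥ | out 3 | prev ⊥ | push {}
  [2] u=1 | in 3 | out 3 | prev ⊥ | push {}
  [3] u=2 | in ⊤ | out ⊤ | prev ⊥ | push {1}
  [4] u=3 | in ⊥ | out 2 | ==
  [5] u=4 | in 3 | out ⊤ | prev 3 | push {2}
  [6] u=5 | in 2 | out 4 | prev ⊥ | push {0,4}
  [7] u=6 | in ⊤ | out ⊤ | prev 3 | push {}
  [8] u=1 | in ⊤ | out ⊤ | prev 3 | push {}
  [9] u=2 | in ⊤ | out ⊤ | ==
  [10] u=0 | in 4 | out 3 | ==
  [11] u=4 | in ⊤ | out ⊤ | ==

Converged values:
  [0] 3
  [1] ⊤
  [2] ⊤
  [3] 2
  [4] ⊤
  [5] 4
  [6] ⊤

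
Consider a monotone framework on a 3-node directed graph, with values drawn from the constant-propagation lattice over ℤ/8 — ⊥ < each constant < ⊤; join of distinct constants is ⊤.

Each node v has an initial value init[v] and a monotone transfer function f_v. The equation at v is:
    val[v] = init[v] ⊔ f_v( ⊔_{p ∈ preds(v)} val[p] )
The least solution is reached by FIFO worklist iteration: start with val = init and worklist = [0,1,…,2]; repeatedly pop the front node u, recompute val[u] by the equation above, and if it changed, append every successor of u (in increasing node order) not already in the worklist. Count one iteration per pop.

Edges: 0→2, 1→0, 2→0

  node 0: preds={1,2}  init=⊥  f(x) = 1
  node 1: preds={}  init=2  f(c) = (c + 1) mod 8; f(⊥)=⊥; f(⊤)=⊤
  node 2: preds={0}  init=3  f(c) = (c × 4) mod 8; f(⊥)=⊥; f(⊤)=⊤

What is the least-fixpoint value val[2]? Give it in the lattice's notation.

⊤

Worklist (4 pops):
  #1 pop 0: in=⊤ → 1 (was ⊥); enqueue []
  #2 pop 1: in=⊥ → 2 (no change)
  #3 pop 2: in=1 → ⊤ (was 3); enqueue [0]
  #4 pop 0: in=⊤ → 1 (no change)

Fixpoint:
  val[0] = 1
  val[1] = 2
  val[2] = ⊤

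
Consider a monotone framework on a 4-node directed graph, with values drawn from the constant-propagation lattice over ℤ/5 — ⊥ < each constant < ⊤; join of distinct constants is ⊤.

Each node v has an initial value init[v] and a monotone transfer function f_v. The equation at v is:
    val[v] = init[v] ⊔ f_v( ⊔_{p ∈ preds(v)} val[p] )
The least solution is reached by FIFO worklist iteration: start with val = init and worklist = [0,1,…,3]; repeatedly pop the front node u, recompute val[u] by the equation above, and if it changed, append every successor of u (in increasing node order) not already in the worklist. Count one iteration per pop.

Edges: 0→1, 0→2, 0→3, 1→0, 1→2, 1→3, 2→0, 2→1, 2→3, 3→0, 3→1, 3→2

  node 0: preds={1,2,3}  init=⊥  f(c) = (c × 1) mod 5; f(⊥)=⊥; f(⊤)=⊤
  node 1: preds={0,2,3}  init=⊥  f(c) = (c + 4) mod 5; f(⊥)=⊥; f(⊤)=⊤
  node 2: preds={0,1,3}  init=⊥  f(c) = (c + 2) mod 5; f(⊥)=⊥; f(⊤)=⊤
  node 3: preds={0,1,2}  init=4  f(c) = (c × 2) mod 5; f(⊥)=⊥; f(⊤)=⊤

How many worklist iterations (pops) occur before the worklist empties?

9

Iteration log — 9 steps:
  step 1. node 0  ⊔preds=4  new=4  old=⊥  +wl: 
  step 2. node 1  ⊔preds=4  new=3  old=⊥  +wl: 0
  step 3. node 2  ⊔preds=⊤  new=⊤  old=⊥  +wl: 1
  step 4. node 3  ⊔preds=⊤  new=⊤  old=4  +wl: 2
  step 5. node 0  ⊔preds=⊤  new=⊤  old=4  +wl: 3
  step 6. node 1  ⊔preds=⊤  new=⊤  old=3  +wl: 0
  step 7. node 2  ⊔preds=⊤  new=⊤  stable
  step 8. node 3  ⊔preds=⊤  new=⊤  stable
  step 9. node 0  ⊔preds=⊤  new=⊤  stable

Least fixpoint reached:
  node 0: ⊤
  node 1: ⊤
  node 2: ⊤
  node 3: ⊤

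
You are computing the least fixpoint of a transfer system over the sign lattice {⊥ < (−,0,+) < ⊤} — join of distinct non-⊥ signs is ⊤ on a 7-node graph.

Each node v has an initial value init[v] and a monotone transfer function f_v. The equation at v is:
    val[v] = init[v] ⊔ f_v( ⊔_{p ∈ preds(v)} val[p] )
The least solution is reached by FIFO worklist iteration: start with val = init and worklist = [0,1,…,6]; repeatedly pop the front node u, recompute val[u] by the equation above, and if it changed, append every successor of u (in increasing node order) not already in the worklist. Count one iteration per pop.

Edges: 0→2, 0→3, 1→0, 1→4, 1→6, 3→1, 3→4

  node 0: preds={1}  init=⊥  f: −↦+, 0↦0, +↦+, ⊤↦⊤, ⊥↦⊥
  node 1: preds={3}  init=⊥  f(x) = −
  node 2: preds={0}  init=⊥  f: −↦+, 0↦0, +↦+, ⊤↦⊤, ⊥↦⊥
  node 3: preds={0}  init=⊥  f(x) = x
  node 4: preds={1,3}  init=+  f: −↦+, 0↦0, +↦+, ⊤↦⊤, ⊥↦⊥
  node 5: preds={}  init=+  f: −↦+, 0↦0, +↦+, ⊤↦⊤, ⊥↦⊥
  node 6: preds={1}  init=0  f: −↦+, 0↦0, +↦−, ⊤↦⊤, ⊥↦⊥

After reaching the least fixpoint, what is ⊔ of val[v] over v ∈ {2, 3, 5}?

Trace (12 dequeues):
  [1] u=0 | in ⊥ | out ⊥ | ==
  [2] u=1 | in ⊥ | out − | prev ⊥ | push {0}
  [3] u=2 | in ⊥ | out ⊥ | ==
  [4] u=3 | in ⊥ | out ⊥ | ==
  [5] u=4 | in − | out + | ==
  [6] u=5 | in ⊥ | out + | ==
  [7] u=6 | in − | out ⊤ | prev 0 | push {}
  [8] u=0 | in − | out + | prev ⊥ | push {2,3}
  [9] u=2 | in + | out + | prev ⊥ | push {}
  [10] u=3 | in + | out + | prev ⊥ | push {1,4}
  [11] u=1 | in + | out − | ==
  [12] u=4 | in ⊤ | out ⊤ | prev + | push {}

Converged values:
  [0] +
  [1] −
  [2] +
  [3] +
  [4] ⊤
  [5] +
  [6] ⊤

+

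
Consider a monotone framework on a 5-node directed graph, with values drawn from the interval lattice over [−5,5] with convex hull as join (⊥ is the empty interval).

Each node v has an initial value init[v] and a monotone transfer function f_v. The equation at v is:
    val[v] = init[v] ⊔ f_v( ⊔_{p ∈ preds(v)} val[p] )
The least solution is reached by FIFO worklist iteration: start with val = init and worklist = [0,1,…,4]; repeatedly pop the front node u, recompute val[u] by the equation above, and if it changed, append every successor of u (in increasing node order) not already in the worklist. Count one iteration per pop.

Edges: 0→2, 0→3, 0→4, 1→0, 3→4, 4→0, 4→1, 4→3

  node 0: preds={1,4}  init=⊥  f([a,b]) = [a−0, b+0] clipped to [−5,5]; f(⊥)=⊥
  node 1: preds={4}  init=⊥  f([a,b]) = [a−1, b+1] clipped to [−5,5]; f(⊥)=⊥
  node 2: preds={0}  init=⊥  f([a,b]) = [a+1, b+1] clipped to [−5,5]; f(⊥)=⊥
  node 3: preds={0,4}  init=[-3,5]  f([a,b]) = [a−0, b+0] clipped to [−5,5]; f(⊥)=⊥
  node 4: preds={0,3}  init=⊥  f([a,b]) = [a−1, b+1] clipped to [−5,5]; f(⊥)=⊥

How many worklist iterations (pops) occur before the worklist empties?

15

Worklist (15 pops):
  #1 pop 0: in=⊥ → ⊥ (no change)
  #2 pop 1: in=⊥ → ⊥ (no change)
  #3 pop 2: in=⊥ → ⊥ (no change)
  #4 pop 3: in=⊥ → [-3,5] (no change)
  #5 pop 4: in=[-3,5] → [-4,5] (was ⊥); enqueue [0,1,3]
  #6 pop 0: in=[-4,5] → [-4,5] (was ⊥); enqueue [2,4]
  #7 pop 1: in=[-4,5] → [-5,5] (was ⊥); enqueue [0]
  #8 pop 3: in=[-4,5] → [-4,5] (was [-3,5]); enqueue []
  #9 pop 2: in=[-4,5] → [-3,5] (was ⊥); enqueue []
  #10 pop 4: in=[-4,5] → [-5,5] (was [-4,5]); enqueue [1,3]
  #11 pop 0: in=[-5,5] → [-5,5] (was [-4,5]); enqueue [2,4]
  #12 pop 1: in=[-5,5] → [-5,5] (no change)
  #13 pop 3: in=[-5,5] → [-5,5] (was [-4,5]); enqueue []
  #14 pop 2: in=[-5,5] → [-4,5] (was [-3,5]); enqueue []
  #15 pop 4: in=[-5,5] → [-5,5] (no change)

Fixpoint:
  val[0] = [-5,5]
  val[1] = [-5,5]
  val[2] = [-4,5]
  val[3] = [-5,5]
  val[4] = [-5,5]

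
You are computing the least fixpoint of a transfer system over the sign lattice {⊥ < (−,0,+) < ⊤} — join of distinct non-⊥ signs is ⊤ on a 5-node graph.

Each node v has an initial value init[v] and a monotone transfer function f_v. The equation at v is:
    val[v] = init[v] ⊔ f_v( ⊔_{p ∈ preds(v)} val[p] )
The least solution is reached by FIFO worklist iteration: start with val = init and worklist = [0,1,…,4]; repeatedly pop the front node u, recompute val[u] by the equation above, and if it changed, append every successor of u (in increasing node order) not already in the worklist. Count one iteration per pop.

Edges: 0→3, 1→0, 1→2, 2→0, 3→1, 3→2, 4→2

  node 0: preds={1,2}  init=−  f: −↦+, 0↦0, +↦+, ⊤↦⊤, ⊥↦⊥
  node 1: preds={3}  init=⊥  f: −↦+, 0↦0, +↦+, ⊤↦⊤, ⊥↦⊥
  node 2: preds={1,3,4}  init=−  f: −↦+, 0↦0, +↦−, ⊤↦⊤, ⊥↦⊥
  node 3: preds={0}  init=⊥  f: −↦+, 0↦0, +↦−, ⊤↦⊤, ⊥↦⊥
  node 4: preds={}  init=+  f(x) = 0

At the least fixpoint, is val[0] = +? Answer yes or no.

Trace (8 dequeues):
  [1] u=0 | in − | out ⊤ | prev − | push {}
  [2] u=1 | in ⊥ | out ⊥ | ==
  [3] u=2 | in + | out − | ==
  [4] u=3 | in ⊤ | out ⊤ | prev ⊥ | push {1,2}
  [5] u=4 | in ⊥ | out ⊤ | prev + | push {}
  [6] u=1 | in ⊤ | out ⊤ | prev ⊥ | push {0}
  [7] u=2 | in ⊤ | out ⊤ | prev − | push {}
  [8] u=0 | in ⊤ | out ⊤ | ==

Converged values:
  [0] ⊤
  [1] ⊤
  [2] ⊤
  [3] ⊤
  [4] ⊤

no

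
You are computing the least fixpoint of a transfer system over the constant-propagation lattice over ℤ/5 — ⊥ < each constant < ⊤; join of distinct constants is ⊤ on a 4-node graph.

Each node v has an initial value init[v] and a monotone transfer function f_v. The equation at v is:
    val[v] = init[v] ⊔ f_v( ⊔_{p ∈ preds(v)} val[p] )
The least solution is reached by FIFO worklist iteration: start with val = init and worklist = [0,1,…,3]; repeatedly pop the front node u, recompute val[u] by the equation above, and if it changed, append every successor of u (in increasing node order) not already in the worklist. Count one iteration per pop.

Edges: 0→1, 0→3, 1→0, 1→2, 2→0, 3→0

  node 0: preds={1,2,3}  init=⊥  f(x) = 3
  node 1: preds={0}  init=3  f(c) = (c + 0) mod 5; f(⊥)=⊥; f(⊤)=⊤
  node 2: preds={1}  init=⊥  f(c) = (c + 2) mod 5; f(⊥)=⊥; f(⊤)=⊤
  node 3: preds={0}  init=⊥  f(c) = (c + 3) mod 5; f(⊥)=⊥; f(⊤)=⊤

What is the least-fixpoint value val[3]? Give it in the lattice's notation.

Worklist (5 pops):
  #1 pop 0: in=3 → 3 (was ⊥); enqueue []
  #2 pop 1: in=3 → 3 (no change)
  #3 pop 2: in=3 → 0 (was ⊥); enqueue [0]
  #4 pop 3: in=3 → 1 (was ⊥); enqueue []
  #5 pop 0: in=⊤ → 3 (no change)

Fixpoint:
  val[0] = 3
  val[1] = 3
  val[2] = 0
  val[3] = 1

1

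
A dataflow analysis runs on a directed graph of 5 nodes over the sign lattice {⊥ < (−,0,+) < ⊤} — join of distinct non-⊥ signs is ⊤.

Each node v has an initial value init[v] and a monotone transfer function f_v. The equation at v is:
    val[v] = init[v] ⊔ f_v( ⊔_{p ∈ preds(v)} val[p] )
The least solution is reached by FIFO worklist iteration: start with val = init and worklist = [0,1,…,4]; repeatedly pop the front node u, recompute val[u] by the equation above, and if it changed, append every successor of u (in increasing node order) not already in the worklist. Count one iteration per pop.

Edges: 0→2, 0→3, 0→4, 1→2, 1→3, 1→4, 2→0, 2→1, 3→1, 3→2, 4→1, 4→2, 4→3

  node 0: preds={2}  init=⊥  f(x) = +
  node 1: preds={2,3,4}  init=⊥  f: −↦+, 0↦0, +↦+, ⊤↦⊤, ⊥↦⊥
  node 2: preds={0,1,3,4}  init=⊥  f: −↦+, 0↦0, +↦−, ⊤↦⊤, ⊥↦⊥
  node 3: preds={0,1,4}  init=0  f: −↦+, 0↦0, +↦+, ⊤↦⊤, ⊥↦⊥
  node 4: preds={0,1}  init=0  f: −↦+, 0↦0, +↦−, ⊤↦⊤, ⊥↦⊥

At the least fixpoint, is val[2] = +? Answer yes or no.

no

Iteration log — 10 steps:
  step 1. node 0  ⊔preds=⊥  new=+  old=⊥  +wl: 
  step 2. node 1  ⊔preds=0  new=0  old=⊥  +wl: 
  step 3. node 2  ⊔preds=⊤  new=⊤  old=⊥  +wl: 0,1
  step 4. node 3  ⊔preds=⊤  new=⊤  old=0  +wl: 2
  step 5. node 4  ⊔preds=⊤  new=⊤  old=0  +wl: 3
  step 6. node 0  ⊔preds=⊤  new=+  stable
  step 7. node 1  ⊔preds=⊤  new=⊤  old=0  +wl: 4
  step 8. node 2  ⊔preds=⊤  new=⊤  stable
  step 9. node 3  ⊔preds=⊤  new=⊤  stable
  step 10. node 4  ⊔preds=⊤  new=⊤  stable

Least fixpoint reached:
  node 0: +
  node 1: ⊤
  node 2: ⊤
  node 3: ⊤
  node 4: ⊤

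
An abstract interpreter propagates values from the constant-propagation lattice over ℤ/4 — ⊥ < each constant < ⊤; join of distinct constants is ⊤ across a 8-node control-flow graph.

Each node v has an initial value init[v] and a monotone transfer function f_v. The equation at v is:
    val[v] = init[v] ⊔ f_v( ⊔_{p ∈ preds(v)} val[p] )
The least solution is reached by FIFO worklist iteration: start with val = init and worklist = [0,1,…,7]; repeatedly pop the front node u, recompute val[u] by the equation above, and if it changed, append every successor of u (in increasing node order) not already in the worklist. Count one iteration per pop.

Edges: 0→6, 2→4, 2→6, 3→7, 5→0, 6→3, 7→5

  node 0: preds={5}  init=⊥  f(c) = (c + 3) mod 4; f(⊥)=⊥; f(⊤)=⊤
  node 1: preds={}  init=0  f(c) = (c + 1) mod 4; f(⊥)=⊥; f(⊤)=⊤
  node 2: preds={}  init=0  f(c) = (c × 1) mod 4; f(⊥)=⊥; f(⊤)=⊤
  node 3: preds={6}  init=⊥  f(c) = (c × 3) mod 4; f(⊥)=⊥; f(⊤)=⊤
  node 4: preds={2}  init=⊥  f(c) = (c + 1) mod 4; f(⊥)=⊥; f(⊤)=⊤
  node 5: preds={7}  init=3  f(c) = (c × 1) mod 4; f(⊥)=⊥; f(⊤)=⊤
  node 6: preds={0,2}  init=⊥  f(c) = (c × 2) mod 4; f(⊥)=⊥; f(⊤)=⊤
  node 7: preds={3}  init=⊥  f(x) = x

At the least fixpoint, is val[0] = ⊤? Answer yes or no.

Trace (13 dequeues):
  [1] u=0 | in 3 | out 2 | prev ⊥ | push {}
  [2] u=1 | in ⊥ | out 0 | ==
  [3] u=2 | in ⊥ | out 0 | ==
  [4] u=3 | in ⊥ | out ⊥ | ==
  [5] u=4 | in 0 | out 1 | prev ⊥ | push {}
  [6] u=5 | in ⊥ | out 3 | ==
  [7] u=6 | in ⊤ | out ⊤ | prev ⊥ | push {3}
  [8] u=7 | in ⊥ | out ⊥ | ==
  [9] u=3 | in ⊤ | out ⊤ | prev ⊥ | push {7}
  [10] u=7 | in ⊤ | out ⊤ | prev ⊥ | push {5}
  [11] u=5 | in ⊤ | out ⊤ | prev 3 | push {0}
  [12] u=0 | in ⊤ | out ⊤ | prev 2 | push {6}
  [13] u=6 | in ⊤ | out ⊤ | ==

Converged values:
  [0] ⊤
  [1] 0
  [2] 0
  [3] ⊤
  [4] 1
  [5] ⊤
  [6] ⊤
  [7] ⊤

yes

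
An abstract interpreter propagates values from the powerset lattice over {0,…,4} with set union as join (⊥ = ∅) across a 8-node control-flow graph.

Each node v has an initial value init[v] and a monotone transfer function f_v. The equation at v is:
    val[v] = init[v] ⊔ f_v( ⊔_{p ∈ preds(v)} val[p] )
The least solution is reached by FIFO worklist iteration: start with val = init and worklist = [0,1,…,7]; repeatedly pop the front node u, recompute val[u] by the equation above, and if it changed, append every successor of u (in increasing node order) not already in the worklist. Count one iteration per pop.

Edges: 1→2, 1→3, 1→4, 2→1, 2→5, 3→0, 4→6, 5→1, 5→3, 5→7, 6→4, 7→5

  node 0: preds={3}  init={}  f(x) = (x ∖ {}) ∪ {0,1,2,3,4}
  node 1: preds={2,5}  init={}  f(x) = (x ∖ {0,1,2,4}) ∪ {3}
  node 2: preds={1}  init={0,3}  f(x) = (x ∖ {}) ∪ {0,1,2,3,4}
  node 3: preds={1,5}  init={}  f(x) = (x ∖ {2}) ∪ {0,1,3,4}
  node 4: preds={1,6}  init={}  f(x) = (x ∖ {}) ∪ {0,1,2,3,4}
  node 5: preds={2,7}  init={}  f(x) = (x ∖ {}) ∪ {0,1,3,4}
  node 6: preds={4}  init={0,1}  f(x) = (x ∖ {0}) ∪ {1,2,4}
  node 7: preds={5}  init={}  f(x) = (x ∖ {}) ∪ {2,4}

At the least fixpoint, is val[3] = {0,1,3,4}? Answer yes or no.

yes

Trace (13 dequeues):
  [1] u=0 | in {} | out {0,1,2,3,4} | prev {} | push {}
  [2] u=1 | in {0,3} | out {3} | prev {} | push {}
  [3] u=2 | in {3} | out {0,1,2,3,4} | prev {0,3} | push {1}
  [4] u=3 | in {3} | out {0,1,3,4} | prev {} | push {0}
  [5] u=4 | in {0,1,3} | out {0,1,2,3,4} | prev {} | push {}
  [6] u=5 | in {0,1,2,3,4} | out {0,1,2,3,4} | prev {} | push {3}
  [7] u=6 | in {0,1,2,3,4} | out {0,1,2,3,4} | prev {0,1} | push {4}
  [8] u=7 | in {0,1,2,3,4} | out {0,1,2,3,4} | prev {} | push {5}
  [9] u=1 | in {0,1,2,3,4} | out {3} | ==
  [10] u=0 | in {0,1,3,4} | out {0,1,2,3,4} | ==
  [11] u=3 | in {0,1,2,3,4} | out {0,1,3,4} | ==
  [12] u=4 | in {0,1,2,3,4} | out {0,1,2,3,4} | ==
  [13] u=5 | in {0,1,2,3,4} | out {0,1,2,3,4} | ==

Converged values:
  [0] {0,1,2,3,4}
  [1] {3}
  [2] {0,1,2,3,4}
  [3] {0,1,3,4}
  [4] {0,1,2,3,4}
  [5] {0,1,2,3,4}
  [6] {0,1,2,3,4}
  [7] {0,1,2,3,4}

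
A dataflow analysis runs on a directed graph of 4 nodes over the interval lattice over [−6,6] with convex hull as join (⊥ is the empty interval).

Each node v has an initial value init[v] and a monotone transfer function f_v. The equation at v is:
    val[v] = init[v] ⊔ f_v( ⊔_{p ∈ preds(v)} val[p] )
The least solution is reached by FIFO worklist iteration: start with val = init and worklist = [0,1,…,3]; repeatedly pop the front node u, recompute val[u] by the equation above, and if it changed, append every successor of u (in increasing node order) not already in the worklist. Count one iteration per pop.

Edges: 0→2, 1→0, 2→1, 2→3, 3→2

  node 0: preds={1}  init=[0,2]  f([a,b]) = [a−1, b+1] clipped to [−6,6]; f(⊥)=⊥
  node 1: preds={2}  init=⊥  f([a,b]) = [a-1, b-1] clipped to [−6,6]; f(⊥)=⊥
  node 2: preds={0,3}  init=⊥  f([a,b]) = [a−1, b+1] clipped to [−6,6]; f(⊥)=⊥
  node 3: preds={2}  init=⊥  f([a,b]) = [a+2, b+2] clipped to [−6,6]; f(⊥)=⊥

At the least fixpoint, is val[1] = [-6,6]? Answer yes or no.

Worklist (20 pops):
  #1 pop 0: in=⊥ → [0,2] (no change)
  #2 pop 1: in=⊥ → ⊥ (no change)
  #3 pop 2: in=[0,2] → [-1,3] (was ⊥); enqueue [1]
  #4 pop 3: in=[-1,3] → [1,5] (was ⊥); enqueue [2]
  #5 pop 1: in=[-1,3] → [-2,2] (was ⊥); enqueue [0]
  #6 pop 2: in=[0,5] → [-1,6] (was [-1,3]); enqueue [1,3]
  #7 pop 0: in=[-2,2] → [-3,3] (was [0,2]); enqueue [2]
  #8 pop 1: in=[-1,6] → [-2,5] (was [-2,2]); enqueue [0]
  #9 pop 3: in=[-1,6] → [1,6] (was [1,5]); enqueue []
  #10 pop 2: in=[-3,6] → [-4,6] (was [-1,6]); enqueue [1,3]
  #11 pop 0: in=[-2,5] → [-3,6] (was [-3,3]); enqueue [2]
  #12 pop 1: in=[-4,6] → [-5,5] (was [-2,5]); enqueue [0]
  #13 pop 3: in=[-4,6] → [-2,6] (was [1,6]); enqueue []
  #14 pop 2: in=[-3,6] → [-4,6] (no change)
  #15 pop 0: in=[-5,5] → [-6,6] (was [-3,6]); enqueue [2]
  #16 pop 2: in=[-6,6] → [-6,6] (was [-4,6]); enqueue [1,3]
  #17 pop 1: in=[-6,6] → [-6,5] (was [-5,5]); enqueue [0]
  #18 pop 3: in=[-6,6] → [-4,6] (was [-2,6]); enqueue [2]
  #19 pop 0: in=[-6,5] → [-6,6] (no change)
  #20 pop 2: in=[-6,6] → [-6,6] (no change)

Fixpoint:
  val[0] = [-6,6]
  val[1] = [-6,5]
  val[2] = [-6,6]
  val[3] = [-4,6]

no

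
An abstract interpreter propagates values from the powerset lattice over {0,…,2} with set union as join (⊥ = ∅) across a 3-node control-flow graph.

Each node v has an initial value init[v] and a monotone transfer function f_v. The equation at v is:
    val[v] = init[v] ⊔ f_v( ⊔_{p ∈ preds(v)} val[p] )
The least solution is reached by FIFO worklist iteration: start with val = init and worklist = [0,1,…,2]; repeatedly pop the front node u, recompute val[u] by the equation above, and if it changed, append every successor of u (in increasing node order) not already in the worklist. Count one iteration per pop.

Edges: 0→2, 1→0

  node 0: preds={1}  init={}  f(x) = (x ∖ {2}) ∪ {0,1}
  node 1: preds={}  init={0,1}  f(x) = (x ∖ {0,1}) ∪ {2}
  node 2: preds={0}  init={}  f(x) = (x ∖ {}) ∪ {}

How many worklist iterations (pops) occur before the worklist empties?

4

Worklist (4 pops):
  #1 pop 0: in={0,1} → {0,1} (was {}); enqueue []
  #2 pop 1: in={} → {0,1,2} (was {0,1}); enqueue [0]
  #3 pop 2: in={0,1} → {0,1} (was {}); enqueue []
  #4 pop 0: in={0,1,2} → {0,1} (no change)

Fixpoint:
  val[0] = {0,1}
  val[1] = {0,1,2}
  val[2] = {0,1}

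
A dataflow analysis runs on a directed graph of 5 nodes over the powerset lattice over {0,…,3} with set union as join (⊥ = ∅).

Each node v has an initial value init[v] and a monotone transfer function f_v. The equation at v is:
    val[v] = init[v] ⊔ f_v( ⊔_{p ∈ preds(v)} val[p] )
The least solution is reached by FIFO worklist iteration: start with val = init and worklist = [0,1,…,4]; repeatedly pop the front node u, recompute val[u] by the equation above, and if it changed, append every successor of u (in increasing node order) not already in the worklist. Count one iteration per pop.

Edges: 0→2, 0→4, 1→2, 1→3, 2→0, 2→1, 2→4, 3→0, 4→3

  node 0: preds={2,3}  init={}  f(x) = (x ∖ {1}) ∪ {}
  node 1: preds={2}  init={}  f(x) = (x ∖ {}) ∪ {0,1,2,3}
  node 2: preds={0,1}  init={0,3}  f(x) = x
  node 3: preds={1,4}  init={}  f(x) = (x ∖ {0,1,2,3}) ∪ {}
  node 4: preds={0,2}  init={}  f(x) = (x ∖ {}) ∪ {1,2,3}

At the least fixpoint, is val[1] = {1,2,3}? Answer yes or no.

no

Worklist (10 pops):
  #1 pop 0: in={0,3} → {0,3} (was {}); enqueue []
  #2 pop 1: in={0,3} → {0,1,2,3} (was {}); enqueue []
  #3 pop 2: in={0,1,2,3} → {0,1,2,3} (was {0,3}); enqueue [0,1]
  #4 pop 3: in={0,1,2,3} → {} (no change)
  #5 pop 4: in={0,1,2,3} → {0,1,2,3} (was {}); enqueue [3]
  #6 pop 0: in={0,1,2,3} → {0,2,3} (was {0,3}); enqueue [2,4]
  #7 pop 1: in={0,1,2,3} → {0,1,2,3} (no change)
  #8 pop 3: in={0,1,2,3} → {} (no change)
  #9 pop 2: in={0,1,2,3} → {0,1,2,3} (no change)
  #10 pop 4: in={0,1,2,3} → {0,1,2,3} (no change)

Fixpoint:
  val[0] = {0,2,3}
  val[1] = {0,1,2,3}
  val[2] = {0,1,2,3}
  val[3] = {}
  val[4] = {0,1,2,3}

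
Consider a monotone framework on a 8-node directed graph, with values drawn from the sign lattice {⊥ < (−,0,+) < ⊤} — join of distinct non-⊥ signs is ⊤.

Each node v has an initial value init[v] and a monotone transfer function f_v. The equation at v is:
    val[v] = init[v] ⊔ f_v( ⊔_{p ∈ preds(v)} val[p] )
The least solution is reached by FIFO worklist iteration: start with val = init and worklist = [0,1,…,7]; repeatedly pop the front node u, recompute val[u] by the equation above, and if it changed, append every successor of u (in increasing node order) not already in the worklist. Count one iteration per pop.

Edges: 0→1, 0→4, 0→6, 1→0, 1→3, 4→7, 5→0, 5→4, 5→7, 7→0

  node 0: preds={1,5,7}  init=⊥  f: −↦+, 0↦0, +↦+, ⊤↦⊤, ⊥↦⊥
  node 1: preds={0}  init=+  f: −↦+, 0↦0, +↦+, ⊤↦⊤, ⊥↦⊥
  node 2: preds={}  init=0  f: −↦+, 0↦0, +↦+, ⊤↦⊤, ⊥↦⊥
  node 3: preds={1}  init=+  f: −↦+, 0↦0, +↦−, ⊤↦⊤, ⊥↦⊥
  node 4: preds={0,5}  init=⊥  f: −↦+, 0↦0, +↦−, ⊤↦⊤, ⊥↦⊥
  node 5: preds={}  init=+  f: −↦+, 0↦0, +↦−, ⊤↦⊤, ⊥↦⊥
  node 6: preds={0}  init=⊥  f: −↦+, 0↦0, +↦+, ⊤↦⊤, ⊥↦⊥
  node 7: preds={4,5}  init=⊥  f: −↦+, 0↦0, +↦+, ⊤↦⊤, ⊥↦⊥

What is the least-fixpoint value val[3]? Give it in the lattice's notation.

Trace (15 dequeues):
  [1] u=0 | in + | out + | prev ⊥ | push {}
  [2] u=1 | in + | out + | ==
  [3] u=2 | in ⊥ | out 0 | ==
  [4] u=3 | in + | out ⊤ | prev + | push {}
  [5] u=4 | in + | out − | prev ⊥ | push {}
  [6] u=5 | in ⊥ | out + | ==
  [7] u=6 | in + | out + | prev ⊥ | push {}
  [8] u=7 | in ⊤ | out ⊤ | prev ⊥ | push {0}
  [9] u=0 | in ⊤ | out ⊤ | prev + | push {1,4,6}
  [10] u=1 | in ⊤ | out ⊤ | prev + | push {0,3}
  [11] u=4 | in ⊤ | out ⊤ | prev − | push {7}
  [12] u=6 | in ⊤ | out ⊤ | prev + | push {}
  [13] u=0 | in ⊤ | out ⊤ | ==
  [14] u=3 | in ⊤ | out ⊤ | ==
  [15] u=7 | in ⊤ | out ⊤ | ==

Converged values:
  [0] ⊤
  [1] ⊤
  [2] 0
  [3] ⊤
  [4] ⊤
  [5] +
  [6] ⊤
  [7] ⊤

⊤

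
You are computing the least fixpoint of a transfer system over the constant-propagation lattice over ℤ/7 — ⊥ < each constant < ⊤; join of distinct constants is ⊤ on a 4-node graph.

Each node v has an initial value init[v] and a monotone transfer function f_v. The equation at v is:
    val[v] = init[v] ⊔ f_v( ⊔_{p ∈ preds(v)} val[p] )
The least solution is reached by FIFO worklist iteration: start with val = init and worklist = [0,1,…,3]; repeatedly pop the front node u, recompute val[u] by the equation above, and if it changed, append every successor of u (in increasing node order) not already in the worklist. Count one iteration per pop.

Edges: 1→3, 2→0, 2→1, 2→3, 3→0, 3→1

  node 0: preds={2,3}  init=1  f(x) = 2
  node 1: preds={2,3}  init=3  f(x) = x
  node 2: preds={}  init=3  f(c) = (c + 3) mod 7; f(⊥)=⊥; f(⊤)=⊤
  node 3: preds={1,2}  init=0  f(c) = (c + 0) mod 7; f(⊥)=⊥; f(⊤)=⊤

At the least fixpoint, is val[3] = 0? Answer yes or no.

Trace (6 dequeues):
  [1] u=0 | in ⊤ | out ⊤ | prev 1 | push {}
  [2] u=1 | in ⊤ | out ⊤ | prev 3 | push {}
  [3] u=2 | in ⊥ | out 3 | ==
  [4] u=3 | in ⊤ | out ⊤ | prev 0 | push {0,1}
  [5] u=0 | in ⊤ | out ⊤ | ==
  [6] u=1 | in ⊤ | out ⊤ | ==

Converged values:
  [0] ⊤
  [1] ⊤
  [2] 3
  [3] ⊤

no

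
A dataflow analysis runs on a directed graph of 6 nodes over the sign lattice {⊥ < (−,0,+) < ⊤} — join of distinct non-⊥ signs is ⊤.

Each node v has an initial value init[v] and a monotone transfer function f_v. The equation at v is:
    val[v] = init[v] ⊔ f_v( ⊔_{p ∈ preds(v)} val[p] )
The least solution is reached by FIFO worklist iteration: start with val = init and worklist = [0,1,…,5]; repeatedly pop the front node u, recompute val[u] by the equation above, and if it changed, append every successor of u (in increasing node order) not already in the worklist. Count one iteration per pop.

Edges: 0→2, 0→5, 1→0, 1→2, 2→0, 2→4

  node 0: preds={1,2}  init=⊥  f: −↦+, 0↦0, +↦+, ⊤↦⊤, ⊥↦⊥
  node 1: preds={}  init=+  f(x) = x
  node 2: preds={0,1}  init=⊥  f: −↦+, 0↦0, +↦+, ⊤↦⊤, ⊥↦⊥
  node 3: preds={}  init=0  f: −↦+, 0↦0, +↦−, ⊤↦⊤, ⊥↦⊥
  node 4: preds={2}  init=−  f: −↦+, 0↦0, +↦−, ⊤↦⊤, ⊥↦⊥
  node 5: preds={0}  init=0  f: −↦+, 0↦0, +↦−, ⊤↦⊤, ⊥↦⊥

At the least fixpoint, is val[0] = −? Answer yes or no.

no

Trace (7 dequeues):
  [1] u=0 | in + | out + | prev ⊥ | push {}
  [2] u=1 | in ⊥ | out + | ==
  [3] u=2 | in + | out + | prev ⊥ | push {0}
  [4] u=3 | in ⊥ | out 0 | ==
  [5] u=4 | in + | out − | ==
  [6] u=5 | in + | out ⊤ | prev 0 | push {}
  [7] u=0 | in + | out + | ==

Converged values:
  [0] +
  [1] +
  [2] +
  [3] 0
  [4] −
  [5] ⊤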